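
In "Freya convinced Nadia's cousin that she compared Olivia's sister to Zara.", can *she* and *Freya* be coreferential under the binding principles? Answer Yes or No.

Yes

*Freya* is an R-expression; Principle C requires it to be free (not bound by any c-commanding expression).
— she: subject of the clause headed by 'compared'; the pronoun does not c-command the R-expression — coreference allowed.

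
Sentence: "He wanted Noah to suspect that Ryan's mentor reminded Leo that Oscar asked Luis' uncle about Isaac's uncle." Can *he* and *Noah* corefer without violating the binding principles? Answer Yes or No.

No

*Noah* is an R-expression; Principle C requires it to be free (not bound by any c-commanding expression).
— he: subject of the matrix clause; the pronoun c-commands the R-expression — coreference blocked (Principle C).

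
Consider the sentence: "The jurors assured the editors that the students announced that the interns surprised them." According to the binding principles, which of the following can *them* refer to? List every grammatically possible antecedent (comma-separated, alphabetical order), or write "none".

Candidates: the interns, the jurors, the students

*them* is a pronoun; Principle B requires it to be free in its binding domain — the clause headed by 'surprised'.
— the interns: subject of the clause headed by 'surprised'; c-commands the pronoun within its binding domain — blocked (Principle B).
— the jurors: subject of the matrix clause; c-commands the pronoun but lies outside its binding domain — allowed.
— the students: subject of the clause headed by 'announced'; c-commands the pronoun but lies outside its binding domain — allowed.

the jurors, the students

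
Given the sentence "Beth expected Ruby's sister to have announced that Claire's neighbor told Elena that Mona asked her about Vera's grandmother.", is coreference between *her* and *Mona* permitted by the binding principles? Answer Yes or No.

No

*her* is a pronoun; Principle B requires it to be free in its binding domain — the clause headed by 'asked'.
— Mona: subject of the clause headed by 'asked'; c-commands the pronoun within its binding domain — blocked (Principle B).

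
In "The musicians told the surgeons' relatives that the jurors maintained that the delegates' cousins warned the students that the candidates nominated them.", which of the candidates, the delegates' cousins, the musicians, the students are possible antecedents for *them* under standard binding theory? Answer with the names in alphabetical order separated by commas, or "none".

*them* is a pronoun; Principle B requires it to be free in its binding domain — the clause headed by 'nominated'.
— the candidates: subject of the clause headed by 'nominated'; c-commands the pronoun within its binding domain — blocked (Principle B).
— the delegates' cousins: subject of the clause headed by 'warned'; c-commands the pronoun but lies outside its binding domain — allowed.
— the musicians: subject of the matrix clause; c-commands the pronoun but lies outside its binding domain — allowed.
— the students: object of the clause headed by 'warned'; c-commands the pronoun but lies outside its binding domain — allowed.

the delegates' cousins, the musicians, the students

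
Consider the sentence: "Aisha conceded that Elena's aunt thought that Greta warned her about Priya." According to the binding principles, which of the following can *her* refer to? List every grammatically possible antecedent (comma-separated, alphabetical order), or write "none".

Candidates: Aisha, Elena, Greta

*her* is a pronoun; Principle B requires it to be free in its binding domain — the clause headed by 'warned'.
— Aisha: subject of the matrix clause; c-commands the pronoun but lies outside its binding domain — allowed.
— Elena: possessor inside the subject DP of the clause headed by 'thought'; does not c-command the pronoun — Principle B does not apply; allowed.
— Greta: subject of the clause headed by 'warned'; c-commands the pronoun within its binding domain — blocked (Principle B).

Aisha, Elena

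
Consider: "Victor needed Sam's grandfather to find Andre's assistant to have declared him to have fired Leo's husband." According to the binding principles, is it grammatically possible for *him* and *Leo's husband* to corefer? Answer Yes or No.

No

*him* is a pronoun; Principle B requires it to be free in its binding domain — the clause headed by 'declared'.
— Leo's husband: object of the clause headed by 'fired'; is c-commanded by the pronoun; coreference would bind this R-expression — blocked (Principle C).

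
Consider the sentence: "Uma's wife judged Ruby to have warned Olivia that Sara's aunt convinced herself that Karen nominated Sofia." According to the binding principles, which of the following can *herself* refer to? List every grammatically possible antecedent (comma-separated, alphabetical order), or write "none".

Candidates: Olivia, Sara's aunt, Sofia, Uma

*herself* is a reflexive; Principle A requires it to be bound within its binding domain — the clause headed by 'convinced'.
— Olivia: object of the clause headed by 'warned'; c-commands the reflexive but lies outside its binding domain — cannot bind it (Principle A).
— Sara's aunt: subject of the clause headed by 'convinced'; c-commands the reflexive within its binding domain — allowed (Principle A).
— Sofia: object of the clause headed by 'nominated'; does not c-command the reflexive — cannot bind it (Principle A).
— Uma: possessor inside the subject DP of the matrix clause; does not c-command the reflexive — cannot bind it (Principle A).

Sara's aunt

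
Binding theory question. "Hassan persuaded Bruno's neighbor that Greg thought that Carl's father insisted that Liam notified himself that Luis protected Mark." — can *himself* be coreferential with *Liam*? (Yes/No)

Yes

*himself* is a reflexive; Principle A requires it to be bound within its binding domain — the clause headed by 'notified'.
— Liam: subject of the clause headed by 'notified'; c-commands the reflexive within its binding domain — allowed (Principle A).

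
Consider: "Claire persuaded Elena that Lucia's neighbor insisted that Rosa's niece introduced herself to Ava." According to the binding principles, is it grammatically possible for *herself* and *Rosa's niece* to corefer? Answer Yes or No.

Yes

*herself* is a reflexive; Principle A requires it to be bound within its binding domain — the clause headed by 'introduced'.
— Rosa's niece: subject of the clause headed by 'introduced'; c-commands the reflexive within its binding domain — allowed (Principle A).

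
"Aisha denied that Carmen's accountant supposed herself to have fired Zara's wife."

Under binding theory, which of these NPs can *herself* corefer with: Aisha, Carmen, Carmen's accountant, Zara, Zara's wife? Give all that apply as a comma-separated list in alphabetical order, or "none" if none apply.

Carmen's accountant

*herself* is a reflexive; Principle A requires it to be bound within its binding domain — the clause headed by 'supposed'.
— Aisha: subject of the matrix clause; c-commands the reflexive but lies outside its binding domain — cannot bind it (Principle A).
— Carmen: possessor inside the subject DP of the clause headed by 'supposed'; does not c-command the reflexive — cannot bind it (Principle A).
— Carmen's accountant: subject of the clause headed by 'supposed'; c-commands the reflexive within its binding domain — allowed (Principle A).
— Zara: possessor inside the object DP of the clause headed by 'fired'; does not c-command the reflexive — cannot bind it (Principle A).
— Zara's wife: object of the clause headed by 'fired'; does not c-command the reflexive — cannot bind it (Principle A).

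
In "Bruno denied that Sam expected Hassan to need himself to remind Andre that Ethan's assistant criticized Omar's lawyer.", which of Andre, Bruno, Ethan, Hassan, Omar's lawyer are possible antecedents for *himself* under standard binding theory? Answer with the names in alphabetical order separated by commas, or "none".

Hassan

*himself* is a reflexive; Principle A requires it to be bound within its binding domain — the clause headed by 'need'.
— Andre: object of the clause headed by 'remind'; does not c-command the reflexive — cannot bind it (Principle A).
— Bruno: subject of the matrix clause; c-commands the reflexive but lies outside its binding domain — cannot bind it (Principle A).
— Ethan: possessor inside the subject DP of the clause headed by 'criticized'; does not c-command the reflexive — cannot bind it (Principle A).
— Hassan: subject of the clause headed by 'need'; c-commands the reflexive within its binding domain — allowed (Principle A).
— Omar's lawyer: object of the clause headed by 'criticized'; does not c-command the reflexive — cannot bind it (Principle A).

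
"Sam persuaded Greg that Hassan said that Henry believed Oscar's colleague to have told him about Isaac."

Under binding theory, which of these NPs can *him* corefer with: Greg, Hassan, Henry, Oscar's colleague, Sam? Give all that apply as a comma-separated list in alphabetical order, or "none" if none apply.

*him* is a pronoun; Principle B requires it to be free in its binding domain — the clause headed by 'told'.
— Greg: object of the matrix clause; c-commands the pronoun but lies outside its binding domain — allowed.
— Hassan: subject of the clause headed by 'said'; c-commands the pronoun but lies outside its binding domain — allowed.
— Henry: subject of the clause headed by 'believed'; c-commands the pronoun but lies outside its binding domain — allowed.
— Oscar's colleague: subject of the clause headed by 'told'; c-commands the pronoun within its binding domain — blocked (Principle B).
— Sam: subject of the matrix clause; c-commands the pronoun but lies outside its binding domain — allowed.

Greg, Hassan, Henry, Sam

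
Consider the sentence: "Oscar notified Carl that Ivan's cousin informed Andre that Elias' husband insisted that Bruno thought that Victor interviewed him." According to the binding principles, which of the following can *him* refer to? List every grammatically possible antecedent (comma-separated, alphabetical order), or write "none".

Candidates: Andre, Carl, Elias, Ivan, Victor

*him* is a pronoun; Principle B requires it to be free in its binding domain — the clause headed by 'interviewed'.
— Andre: object of the clause headed by 'informed'; c-commands the pronoun but lies outside its binding domain — allowed.
— Carl: object of the matrix clause; c-commands the pronoun but lies outside its binding domain — allowed.
— Elias: possessor inside the subject DP of the clause headed by 'insisted'; does not c-command the pronoun — Principle B does not apply; allowed.
— Ivan: possessor inside the subject DP of the clause headed by 'informed'; does not c-command the pronoun — Principle B does not apply; allowed.
— Victor: subject of the clause headed by 'interviewed'; c-commands the pronoun within its binding domain — blocked (Principle B).

Andre, Carl, Elias, Ivan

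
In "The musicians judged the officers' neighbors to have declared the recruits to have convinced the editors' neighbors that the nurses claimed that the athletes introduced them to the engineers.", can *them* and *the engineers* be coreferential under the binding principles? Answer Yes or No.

No

*the engineers* is an R-expression; Principle C requires it to be free (not bound by any c-commanding expression).
— them: object of the clause headed by 'introduced'; the pronoun c-commands the R-expression — coreference blocked (Principle C).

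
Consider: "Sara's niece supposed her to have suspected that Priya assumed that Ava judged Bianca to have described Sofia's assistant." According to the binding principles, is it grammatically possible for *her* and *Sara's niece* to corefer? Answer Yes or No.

No

*her* is a pronoun; Principle B requires it to be free in its binding domain — the matrix clause.
— Sara's niece: subject of the matrix clause; c-commands the pronoun within its binding domain — blocked (Principle B).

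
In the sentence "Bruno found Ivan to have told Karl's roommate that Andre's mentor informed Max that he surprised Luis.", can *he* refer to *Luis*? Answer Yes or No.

No

*he* is a pronoun; Principle B requires it to be free in its binding domain — the clause headed by 'surprised'.
— Luis: object of the clause headed by 'surprised'; is c-commanded by the pronoun; coreference would bind this R-expression — blocked (Principle C).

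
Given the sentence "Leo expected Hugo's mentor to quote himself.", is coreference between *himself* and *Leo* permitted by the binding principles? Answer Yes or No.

No

*himself* is a reflexive; Principle A requires it to be bound within its binding domain — the clause headed by 'quote'.
— Leo: subject of the matrix clause; c-commands the reflexive but lies outside its binding domain — cannot bind it (Principle A).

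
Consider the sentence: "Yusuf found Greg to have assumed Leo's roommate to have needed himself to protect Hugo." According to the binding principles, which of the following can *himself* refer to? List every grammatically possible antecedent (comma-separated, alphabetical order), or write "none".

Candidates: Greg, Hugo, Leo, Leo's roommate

*himself* is a reflexive; Principle A requires it to be bound within its binding domain — the clause headed by 'needed'.
— Greg: subject of the clause headed by 'assumed'; c-commands the reflexive but lies outside its binding domain — cannot bind it (Principle A).
— Hugo: object of the clause headed by 'protect'; does not c-command the reflexive — cannot bind it (Principle A).
— Leo: possessor inside the subject DP of the clause headed by 'needed'; does not c-command the reflexive — cannot bind it (Principle A).
— Leo's roommate: subject of the clause headed by 'needed'; c-commands the reflexive within its binding domain — allowed (Principle A).

Leo's roommate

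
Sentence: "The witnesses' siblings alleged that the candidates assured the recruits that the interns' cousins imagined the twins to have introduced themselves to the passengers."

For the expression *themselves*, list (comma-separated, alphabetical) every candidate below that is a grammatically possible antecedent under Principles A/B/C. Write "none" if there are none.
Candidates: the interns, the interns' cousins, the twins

the twins

*themselves* is a reflexive; Principle A requires it to be bound within its binding domain — the clause headed by 'introduced'.
— the interns: possessor inside the subject DP of the clause headed by 'imagined'; does not c-command the reflexive — cannot bind it (Principle A).
— the interns' cousins: subject of the clause headed by 'imagined'; c-commands the reflexive but lies outside its binding domain — cannot bind it (Principle A).
— the twins: subject of the clause headed by 'introduced'; c-commands the reflexive within its binding domain — allowed (Principle A).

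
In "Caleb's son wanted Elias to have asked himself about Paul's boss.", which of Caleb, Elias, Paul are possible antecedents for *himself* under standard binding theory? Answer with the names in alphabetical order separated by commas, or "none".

Elias

*himself* is a reflexive; Principle A requires it to be bound within its binding domain — the clause headed by 'asked'.
— Caleb: possessor inside the subject DP of the matrix clause; does not c-command the reflexive — cannot bind it (Principle A).
— Elias: subject of the clause headed by 'asked'; c-commands the reflexive within its binding domain — allowed (Principle A).
— Paul: possessor inside the second object DP of the clause headed by 'asked'; does not c-command the reflexive — cannot bind it (Principle A).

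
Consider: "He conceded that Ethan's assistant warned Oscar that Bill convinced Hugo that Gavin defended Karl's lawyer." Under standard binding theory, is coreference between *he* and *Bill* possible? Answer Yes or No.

No

*Bill* is an R-expression; Principle C requires it to be free (not bound by any c-commanding expression).
— he: subject of the matrix clause; the pronoun c-commands the R-expression — coreference blocked (Principle C).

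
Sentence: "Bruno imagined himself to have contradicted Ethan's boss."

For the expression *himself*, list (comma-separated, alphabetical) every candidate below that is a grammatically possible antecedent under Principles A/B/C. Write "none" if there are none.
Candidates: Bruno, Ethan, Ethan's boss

Bruno

*himself* is a reflexive; Principle A requires it to be bound within its binding domain — the matrix clause.
— Bruno: subject of the matrix clause; c-commands the reflexive within its binding domain — allowed (Principle A).
— Ethan: possessor inside the object DP of the clause headed by 'contradicted'; does not c-command the reflexive — cannot bind it (Principle A).
— Ethan's boss: object of the clause headed by 'contradicted'; does not c-command the reflexive — cannot bind it (Principle A).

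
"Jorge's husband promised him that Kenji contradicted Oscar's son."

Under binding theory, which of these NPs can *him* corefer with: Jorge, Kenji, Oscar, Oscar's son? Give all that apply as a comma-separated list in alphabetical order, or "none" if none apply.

*him* is a pronoun; Principle B requires it to be free in its binding domain — the matrix clause.
— Jorge: possessor inside the subject DP of the matrix clause; does not c-command the pronoun — Principle B does not apply; allowed.
— Kenji: subject of the clause headed by 'contradicted'; is c-commanded by the pronoun; coreference would bind this R-expression — blocked (Principle C).
— Oscar: possessor inside the object DP of the clause headed by 'contradicted'; is c-commanded by the pronoun; coreference would bind this R-expression — blocked (Principle C).
— Oscar's son: object of the clause headed by 'contradicted'; is c-commanded by the pronoun; coreference would bind this R-expression — blocked (Principle C).

Jorge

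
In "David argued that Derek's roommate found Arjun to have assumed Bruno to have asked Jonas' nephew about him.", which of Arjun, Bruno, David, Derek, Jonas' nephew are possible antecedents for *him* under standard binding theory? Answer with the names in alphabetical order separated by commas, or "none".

*him* is a pronoun; Principle B requires it to be free in its binding domain — the clause headed by 'asked'.
— Arjun: subject of the clause headed by 'assumed'; c-commands the pronoun but lies outside its binding domain — allowed.
— Bruno: subject of the clause headed by 'asked'; c-commands the pronoun within its binding domain — blocked (Principle B).
— David: subject of the matrix clause; c-commands the pronoun but lies outside its binding domain — allowed.
— Derek: possessor inside the subject DP of the clause headed by 'found'; does not c-command the pronoun — Principle B does not apply; allowed.
— Jonas' nephew: object of the clause headed by 'asked'; c-commands the pronoun within its binding domain — blocked (Principle B).

Arjun, David, Derek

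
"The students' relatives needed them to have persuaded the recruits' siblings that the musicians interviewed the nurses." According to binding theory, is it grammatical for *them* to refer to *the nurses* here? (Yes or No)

No

*the nurses* is an R-expression; Principle C requires it to be free (not bound by any c-commanding expression).
— them: subject of the clause headed by 'persuaded'; the pronoun c-commands the R-expression — coreference blocked (Principle C).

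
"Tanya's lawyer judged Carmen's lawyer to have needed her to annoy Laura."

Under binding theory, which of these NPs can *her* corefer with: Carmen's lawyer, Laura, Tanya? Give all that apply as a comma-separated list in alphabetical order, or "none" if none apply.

Tanya

*her* is a pronoun; Principle B requires it to be free in its binding domain — the clause headed by 'needed'.
— Carmen's lawyer: subject of the clause headed by 'needed'; c-commands the pronoun within its binding domain — blocked (Principle B).
— Laura: object of the clause headed by 'annoy'; is c-commanded by the pronoun; coreference would bind this R-expression — blocked (Principle C).
— Tanya: possessor inside the subject DP of the matrix clause; does not c-command the pronoun — Principle B does not apply; allowed.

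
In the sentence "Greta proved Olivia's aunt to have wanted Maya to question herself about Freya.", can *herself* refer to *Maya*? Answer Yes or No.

*herself* is a reflexive; Principle A requires it to be bound within its binding domain — the clause headed by 'question'.
— Maya: subject of the clause headed by 'question'; c-commands the reflexive within its binding domain — allowed (Principle A).

Yes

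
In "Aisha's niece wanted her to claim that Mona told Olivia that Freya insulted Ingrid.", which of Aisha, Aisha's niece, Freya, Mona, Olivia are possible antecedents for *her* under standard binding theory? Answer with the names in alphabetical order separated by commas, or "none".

Aisha

*her* is a pronoun; Principle B requires it to be free in its binding domain — the matrix clause.
— Aisha: possessor inside the subject DP of the matrix clause; does not c-command the pronoun — Principle B does not apply; allowed.
— Aisha's niece: subject of the matrix clause; c-commands the pronoun within its binding domain — blocked (Principle B).
— Freya: subject of the clause headed by 'insulted'; is c-commanded by the pronoun; coreference would bind this R-expression — blocked (Principle C).
— Mona: subject of the clause headed by 'told'; is c-commanded by the pronoun; coreference would bind this R-expression — blocked (Principle C).
— Olivia: object of the clause headed by 'told'; is c-commanded by the pronoun; coreference would bind this R-expression — blocked (Principle C).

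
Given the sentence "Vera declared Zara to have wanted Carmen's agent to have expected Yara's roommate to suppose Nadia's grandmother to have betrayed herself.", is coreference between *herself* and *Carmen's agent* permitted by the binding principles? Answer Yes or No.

No

*herself* is a reflexive; Principle A requires it to be bound within its binding domain — the clause headed by 'betrayed'.
— Carmen's agent: subject of the clause headed by 'expected'; c-commands the reflexive but lies outside its binding domain — cannot bind it (Principle A).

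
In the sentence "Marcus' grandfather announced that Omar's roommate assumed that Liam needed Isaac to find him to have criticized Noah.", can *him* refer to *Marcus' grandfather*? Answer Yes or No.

Yes

*him* is a pronoun; Principle B requires it to be free in its binding domain — the clause headed by 'find'.
— Marcus' grandfather: subject of the matrix clause; c-commands the pronoun but lies outside its binding domain — allowed.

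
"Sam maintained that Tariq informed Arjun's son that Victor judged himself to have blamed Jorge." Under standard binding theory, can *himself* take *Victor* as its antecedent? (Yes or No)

Yes

*himself* is a reflexive; Principle A requires it to be bound within its binding domain — the clause headed by 'judged'.
— Victor: subject of the clause headed by 'judged'; c-commands the reflexive within its binding domain — allowed (Principle A).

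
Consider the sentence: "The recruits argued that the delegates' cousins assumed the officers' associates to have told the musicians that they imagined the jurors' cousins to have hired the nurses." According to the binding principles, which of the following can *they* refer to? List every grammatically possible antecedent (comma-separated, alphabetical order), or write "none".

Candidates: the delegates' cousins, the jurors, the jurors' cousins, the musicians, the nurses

the delegates' cousins, the musicians

*they* is a pronoun; Principle B requires it to be free in its binding domain — the clause headed by 'imagined'.
— the delegates' cousins: subject of the clause headed by 'assumed'; c-commands the pronoun but lies outside its binding domain — allowed.
— the jurors: possessor inside the subject DP of the clause headed by 'hired'; is c-commanded by the pronoun; coreference would bind this R-expression — blocked (Principle C).
— the jurors' cousins: subject of the clause headed by 'hired'; is c-commanded by the pronoun; coreference would bind this R-expression — blocked (Principle C).
— the musicians: object of the clause headed by 'told'; c-commands the pronoun but lies outside its binding domain — allowed.
— the nurses: object of the clause headed by 'hired'; is c-commanded by the pronoun; coreference would bind this R-expression — blocked (Principle C).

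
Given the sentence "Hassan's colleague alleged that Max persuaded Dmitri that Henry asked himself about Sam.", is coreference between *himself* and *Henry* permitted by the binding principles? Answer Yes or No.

Yes

*himself* is a reflexive; Principle A requires it to be bound within its binding domain — the clause headed by 'asked'.
— Henry: subject of the clause headed by 'asked'; c-commands the reflexive within its binding domain — allowed (Principle A).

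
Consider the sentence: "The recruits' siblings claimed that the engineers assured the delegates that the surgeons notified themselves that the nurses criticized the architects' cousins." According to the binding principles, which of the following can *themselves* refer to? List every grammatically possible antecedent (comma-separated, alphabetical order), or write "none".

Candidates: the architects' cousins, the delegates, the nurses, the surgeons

*themselves* is a reflexive; Principle A requires it to be bound within its binding domain — the clause headed by 'notified'.
— the architects' cousins: object of the clause headed by 'criticized'; does not c-command the reflexive — cannot bind it (Principle A).
— the delegates: object of the clause headed by 'assured'; c-commands the reflexive but lies outside its binding domain — cannot bind it (Principle A).
— the nurses: subject of the clause headed by 'criticized'; does not c-command the reflexive — cannot bind it (Principle A).
— the surgeons: subject of the clause headed by 'notified'; c-commands the reflexive within its binding domain — allowed (Principle A).

the surgeons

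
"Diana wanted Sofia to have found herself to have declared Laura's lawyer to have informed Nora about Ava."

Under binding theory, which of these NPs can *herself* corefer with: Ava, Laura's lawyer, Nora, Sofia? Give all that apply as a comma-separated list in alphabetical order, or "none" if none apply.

*herself* is a reflexive; Principle A requires it to be bound within its binding domain — the clause headed by 'found'.
— Ava: second object of the clause headed by 'informed'; does not c-command the reflexive — cannot bind it (Principle A).
— Laura's lawyer: subject of the clause headed by 'informed'; does not c-command the reflexive — cannot bind it (Principle A).
— Nora: object of the clause headed by 'informed'; does not c-command the reflexive — cannot bind it (Principle A).
— Sofia: subject of the clause headed by 'found'; c-commands the reflexive within its binding domain — allowed (Principle A).

Sofia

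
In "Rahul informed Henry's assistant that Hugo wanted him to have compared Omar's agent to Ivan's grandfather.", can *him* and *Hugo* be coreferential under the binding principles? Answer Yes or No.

*Hugo* is an R-expression; Principle C requires it to be free (not bound by any c-commanding expression).
— him: subject of the clause headed by 'compared'; the R-expression locally c-commands the pronoun — coreference blocked (Principle B on the pronoun).

No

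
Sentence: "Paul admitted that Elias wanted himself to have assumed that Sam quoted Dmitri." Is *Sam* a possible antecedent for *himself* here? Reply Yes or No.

*himself* is a reflexive; Principle A requires it to be bound within its binding domain — the clause headed by 'wanted'.
— Sam: subject of the clause headed by 'quoted'; does not c-command the reflexive — cannot bind it (Principle A).

No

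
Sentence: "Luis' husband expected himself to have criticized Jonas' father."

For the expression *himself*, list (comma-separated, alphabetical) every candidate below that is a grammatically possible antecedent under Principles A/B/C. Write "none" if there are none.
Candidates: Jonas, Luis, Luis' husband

Luis' husband

*himself* is a reflexive; Principle A requires it to be bound within its binding domain — the matrix clause.
— Jonas: possessor inside the object DP of the clause headed by 'criticized'; does not c-command the reflexive — cannot bind it (Principle A).
— Luis: possessor inside the subject DP of the matrix clause; does not c-command the reflexive — cannot bind it (Principle A).
— Luis' husband: subject of the matrix clause; c-commands the reflexive within its binding domain — allowed (Principle A).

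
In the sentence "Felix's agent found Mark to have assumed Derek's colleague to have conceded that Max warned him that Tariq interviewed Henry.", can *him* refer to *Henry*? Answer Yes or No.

No

*him* is a pronoun; Principle B requires it to be free in its binding domain — the clause headed by 'warned'.
— Henry: object of the clause headed by 'interviewed'; is c-commanded by the pronoun; coreference would bind this R-expression — blocked (Principle C).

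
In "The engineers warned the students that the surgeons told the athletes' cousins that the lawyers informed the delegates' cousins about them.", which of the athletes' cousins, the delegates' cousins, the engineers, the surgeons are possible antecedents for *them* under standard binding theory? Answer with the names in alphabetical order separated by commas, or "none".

the athletes' cousins, the engineers, the surgeons

*them* is a pronoun; Principle B requires it to be free in its binding domain — the clause headed by 'informed'.
— the athletes' cousins: object of the clause headed by 'told'; c-commands the pronoun but lies outside its binding domain — allowed.
— the delegates' cousins: object of the clause headed by 'informed'; c-commands the pronoun within its binding domain — blocked (Principle B).
— the engineers: subject of the matrix clause; c-commands the pronoun but lies outside its binding domain — allowed.
— the surgeons: subject of the clause headed by 'told'; c-commands the pronoun but lies outside its binding domain — allowed.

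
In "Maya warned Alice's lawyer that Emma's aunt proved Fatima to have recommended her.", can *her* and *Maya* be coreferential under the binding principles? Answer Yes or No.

*Maya* is an R-expression; Principle C requires it to be free (not bound by any c-commanding expression).
— her: object of the clause headed by 'recommended'; the pronoun does not c-command the R-expression — coreference allowed.

Yes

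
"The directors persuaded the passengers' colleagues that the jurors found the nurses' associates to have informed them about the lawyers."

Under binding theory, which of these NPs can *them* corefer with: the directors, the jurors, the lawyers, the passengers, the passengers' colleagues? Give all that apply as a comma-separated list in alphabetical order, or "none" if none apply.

the directors, the jurors, the passengers, the passengers' colleagues

*them* is a pronoun; Principle B requires it to be free in its binding domain — the clause headed by 'informed'.
— the directors: subject of the matrix clause; c-commands the pronoun but lies outside its binding domain — allowed.
— the jurors: subject of the clause headed by 'found'; c-commands the pronoun but lies outside its binding domain — allowed.
— the lawyers: second object of the clause headed by 'informed'; is c-commanded by the pronoun; coreference would bind this R-expression — blocked (Principle C).
— the passengers: possessor inside the object DP of the matrix clause; does not c-command the pronoun — Principle B does not apply; allowed.
— the passengers' colleagues: object of the matrix clause; c-commands the pronoun but lies outside its binding domain — allowed.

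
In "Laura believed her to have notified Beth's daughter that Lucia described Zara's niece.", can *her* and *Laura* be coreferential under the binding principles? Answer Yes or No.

No

*Laura* is an R-expression; Principle C requires it to be free (not bound by any c-commanding expression).
— her: subject of the clause headed by 'notified'; the R-expression locally c-commands the pronoun — coreference blocked (Principle B on the pronoun).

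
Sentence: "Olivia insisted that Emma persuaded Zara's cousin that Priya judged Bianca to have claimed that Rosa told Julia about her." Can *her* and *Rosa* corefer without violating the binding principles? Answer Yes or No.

No

*Rosa* is an R-expression; Principle C requires it to be free (not bound by any c-commanding expression).
— her: second object of the clause headed by 'told'; the R-expression locally c-commands the pronoun — coreference blocked (Principle B on the pronoun).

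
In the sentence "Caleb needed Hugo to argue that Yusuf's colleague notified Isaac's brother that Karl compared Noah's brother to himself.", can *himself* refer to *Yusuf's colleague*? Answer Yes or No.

No

*himself* is a reflexive; Principle A requires it to be bound within its binding domain — the clause headed by 'compared'.
— Yusuf's colleague: subject of the clause headed by 'notified'; c-commands the reflexive but lies outside its binding domain — cannot bind it (Principle A).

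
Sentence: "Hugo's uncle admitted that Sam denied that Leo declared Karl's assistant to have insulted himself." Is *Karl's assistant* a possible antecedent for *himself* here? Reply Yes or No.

*himself* is a reflexive; Principle A requires it to be bound within its binding domain — the clause headed by 'insulted'.
— Karl's assistant: subject of the clause headed by 'insulted'; c-commands the reflexive within its binding domain — allowed (Principle A).

Yes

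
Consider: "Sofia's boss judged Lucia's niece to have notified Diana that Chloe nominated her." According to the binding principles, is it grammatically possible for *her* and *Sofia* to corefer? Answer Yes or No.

*her* is a pronoun; Principle B requires it to be free in its binding domain — the clause headed by 'nominated'.
— Sofia: possessor inside the subject DP of the matrix clause; does not c-command the pronoun — Principle B does not apply; allowed.

Yes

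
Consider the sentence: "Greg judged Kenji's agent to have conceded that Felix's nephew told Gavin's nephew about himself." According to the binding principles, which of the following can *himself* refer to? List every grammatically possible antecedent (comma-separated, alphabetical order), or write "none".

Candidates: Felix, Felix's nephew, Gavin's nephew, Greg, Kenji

Felix's nephew, Gavin's nephew

*himself* is a reflexive; Principle A requires it to be bound within its binding domain — the clause headed by 'told'.
— Felix: possessor inside the subject DP of the clause headed by 'told'; does not c-command the reflexive — cannot bind it (Principle A).
— Felix's nephew: subject of the clause headed by 'told'; c-commands the reflexive within its binding domain — allowed (Principle A).
— Gavin's nephew: object of the clause headed by 'told'; c-commands the reflexive within its binding domain — allowed (Principle A).
— Greg: subject of the matrix clause; c-commands the reflexive but lies outside its binding domain — cannot bind it (Principle A).
— Kenji: possessor inside the subject DP of the clause headed by 'conceded'; does not c-command the reflexive — cannot bind it (Principle A).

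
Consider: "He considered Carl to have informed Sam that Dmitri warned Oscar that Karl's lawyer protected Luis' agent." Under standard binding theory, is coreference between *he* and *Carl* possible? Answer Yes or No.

*Carl* is an R-expression; Principle C requires it to be free (not bound by any c-commanding expression).
— he: subject of the matrix clause; the pronoun c-commands the R-expression — coreference blocked (Principle C).

No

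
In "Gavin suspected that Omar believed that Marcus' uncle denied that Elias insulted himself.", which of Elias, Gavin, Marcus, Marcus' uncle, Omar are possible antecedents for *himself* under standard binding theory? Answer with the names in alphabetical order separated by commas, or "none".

Elias

*himself* is a reflexive; Principle A requires it to be bound within its binding domain — the clause headed by 'insulted'.
— Elias: subject of the clause headed by 'insulted'; c-commands the reflexive within its binding domain — allowed (Principle A).
— Gavin: subject of the matrix clause; c-commands the reflexive but lies outside its binding domain — cannot bind it (Principle A).
— Marcus: possessor inside the subject DP of the clause headed by 'denied'; does not c-command the reflexive — cannot bind it (Principle A).
— Marcus' uncle: subject of the clause headed by 'denied'; c-commands the reflexive but lies outside its binding domain — cannot bind it (Principle A).
— Omar: subject of the clause headed by 'believed'; c-commands the reflexive but lies outside its binding domain — cannot bind it (Principle A).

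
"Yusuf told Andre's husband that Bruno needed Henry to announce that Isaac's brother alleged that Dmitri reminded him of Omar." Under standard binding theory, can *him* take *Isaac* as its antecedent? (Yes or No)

*him* is a pronoun; Principle B requires it to be free in its binding domain — the clause headed by 'reminded'.
— Isaac: possessor inside the subject DP of the clause headed by 'alleged'; does not c-command the pronoun — Principle B does not apply; allowed.

Yes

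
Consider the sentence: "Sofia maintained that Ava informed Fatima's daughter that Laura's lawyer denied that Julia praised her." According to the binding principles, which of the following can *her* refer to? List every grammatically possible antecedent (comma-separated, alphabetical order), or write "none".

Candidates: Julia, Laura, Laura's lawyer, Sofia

*her* is a pronoun; Principle B requires it to be free in its binding domain — the clause headed by 'praised'.
— Julia: subject of the clause headed by 'praised'; c-commands the pronoun within its binding domain — blocked (Principle B).
— Laura: possessor inside the subject DP of the clause headed by 'denied'; does not c-command the pronoun — Principle B does not apply; allowed.
— Laura's lawyer: subject of the clause headed by 'denied'; c-commands the pronoun but lies outside its binding domain — allowed.
— Sofia: subject of the matrix clause; c-commands the pronoun but lies outside its binding domain — allowed.

Laura, Laura's lawyer, Sofia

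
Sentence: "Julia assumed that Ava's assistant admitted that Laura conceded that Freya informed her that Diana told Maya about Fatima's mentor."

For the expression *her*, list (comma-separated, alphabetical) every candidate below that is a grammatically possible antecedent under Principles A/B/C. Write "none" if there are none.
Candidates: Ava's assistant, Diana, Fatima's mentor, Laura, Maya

Ava's assistant, Laura

*her* is a pronoun; Principle B requires it to be free in its binding domain — the clause headed by 'informed'.
— Ava's assistant: subject of the clause headed by 'admitted'; c-commands the pronoun but lies outside its binding domain — allowed.
— Diana: subject of the clause headed by 'told'; is c-commanded by the pronoun; coreference would bind this R-expression — blocked (Principle C).
— Fatima's mentor: second object of the clause headed by 'told'; is c-commanded by the pronoun; coreference would bind this R-expression — blocked (Principle C).
— Laura: subject of the clause headed by 'conceded'; c-commands the pronoun but lies outside its binding domain — allowed.
— Maya: object of the clause headed by 'told'; is c-commanded by the pronoun; coreference would bind this R-expression — blocked (Principle C).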